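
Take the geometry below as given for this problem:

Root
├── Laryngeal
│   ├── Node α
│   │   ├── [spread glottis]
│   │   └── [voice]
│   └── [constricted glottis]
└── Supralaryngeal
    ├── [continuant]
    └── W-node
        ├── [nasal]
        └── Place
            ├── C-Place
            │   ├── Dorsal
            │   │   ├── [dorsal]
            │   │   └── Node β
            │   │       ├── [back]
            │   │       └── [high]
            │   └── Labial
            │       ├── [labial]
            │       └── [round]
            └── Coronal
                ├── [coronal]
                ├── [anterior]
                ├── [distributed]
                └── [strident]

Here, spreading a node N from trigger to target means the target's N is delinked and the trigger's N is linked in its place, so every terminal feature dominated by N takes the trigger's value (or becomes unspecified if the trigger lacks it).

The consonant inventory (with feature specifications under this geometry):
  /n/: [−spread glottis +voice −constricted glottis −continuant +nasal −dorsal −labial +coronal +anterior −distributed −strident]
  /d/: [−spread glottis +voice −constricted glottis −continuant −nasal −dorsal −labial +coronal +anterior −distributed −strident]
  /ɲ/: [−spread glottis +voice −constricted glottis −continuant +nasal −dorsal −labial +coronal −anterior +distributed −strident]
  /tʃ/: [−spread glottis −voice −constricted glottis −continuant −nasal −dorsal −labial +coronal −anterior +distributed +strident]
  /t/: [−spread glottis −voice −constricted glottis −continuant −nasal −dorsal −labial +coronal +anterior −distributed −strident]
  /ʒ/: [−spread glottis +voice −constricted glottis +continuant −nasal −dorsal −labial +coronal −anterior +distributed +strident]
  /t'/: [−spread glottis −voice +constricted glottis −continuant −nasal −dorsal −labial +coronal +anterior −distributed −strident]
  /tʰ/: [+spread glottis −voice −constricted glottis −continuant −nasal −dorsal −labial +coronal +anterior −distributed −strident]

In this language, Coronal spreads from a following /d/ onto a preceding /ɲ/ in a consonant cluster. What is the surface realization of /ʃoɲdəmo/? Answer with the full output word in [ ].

[ʃondəmo]

Terminals under Coronal in this geometry: [coronal], [anterior], [distributed], [strident].
Spreading Coronal from /d/ onto /ɲ/ replaces those values with /d/'s: [+coronal], [+anterior], [−distributed], [−strident]. Features outside Coronal ([spread glottis], [voice], [constricted glottis], …) stay as in /ɲ/.
The resulting bundle matches /n/ in the inventory; substituting it for /ɲ/ gives [ʃondəmo].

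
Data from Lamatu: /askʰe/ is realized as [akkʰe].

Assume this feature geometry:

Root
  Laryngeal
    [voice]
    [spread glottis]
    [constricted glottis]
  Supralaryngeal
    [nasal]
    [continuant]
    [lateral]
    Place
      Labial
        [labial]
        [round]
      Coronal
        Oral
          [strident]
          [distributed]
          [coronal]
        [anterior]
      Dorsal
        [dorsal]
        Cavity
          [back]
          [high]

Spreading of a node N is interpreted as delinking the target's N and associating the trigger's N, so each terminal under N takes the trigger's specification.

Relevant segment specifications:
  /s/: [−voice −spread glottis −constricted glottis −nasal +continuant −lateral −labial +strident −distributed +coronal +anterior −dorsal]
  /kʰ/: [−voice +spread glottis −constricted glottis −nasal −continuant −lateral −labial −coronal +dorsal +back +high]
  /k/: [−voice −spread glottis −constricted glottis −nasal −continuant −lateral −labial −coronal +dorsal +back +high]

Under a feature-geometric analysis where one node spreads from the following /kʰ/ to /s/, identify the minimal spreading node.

Supralaryngeal

The alternation /s/ → [k] changes [continuant], [coronal], [anterior], [distributed], [strident], [dorsal], [high], [back] and nothing else.
Tracing each changed feature up the tree, the paths first meet at Supralaryngeal; any lower node misses at least one of them.
Spreading Supralaryngeal from /kʰ/ overwrites each of those terminals with /kʰ/'s values, yielding exactly [k].
Since [spread glottis] is preserved even though /kʰ/ disagrees there, no node above Supralaryngeal spread.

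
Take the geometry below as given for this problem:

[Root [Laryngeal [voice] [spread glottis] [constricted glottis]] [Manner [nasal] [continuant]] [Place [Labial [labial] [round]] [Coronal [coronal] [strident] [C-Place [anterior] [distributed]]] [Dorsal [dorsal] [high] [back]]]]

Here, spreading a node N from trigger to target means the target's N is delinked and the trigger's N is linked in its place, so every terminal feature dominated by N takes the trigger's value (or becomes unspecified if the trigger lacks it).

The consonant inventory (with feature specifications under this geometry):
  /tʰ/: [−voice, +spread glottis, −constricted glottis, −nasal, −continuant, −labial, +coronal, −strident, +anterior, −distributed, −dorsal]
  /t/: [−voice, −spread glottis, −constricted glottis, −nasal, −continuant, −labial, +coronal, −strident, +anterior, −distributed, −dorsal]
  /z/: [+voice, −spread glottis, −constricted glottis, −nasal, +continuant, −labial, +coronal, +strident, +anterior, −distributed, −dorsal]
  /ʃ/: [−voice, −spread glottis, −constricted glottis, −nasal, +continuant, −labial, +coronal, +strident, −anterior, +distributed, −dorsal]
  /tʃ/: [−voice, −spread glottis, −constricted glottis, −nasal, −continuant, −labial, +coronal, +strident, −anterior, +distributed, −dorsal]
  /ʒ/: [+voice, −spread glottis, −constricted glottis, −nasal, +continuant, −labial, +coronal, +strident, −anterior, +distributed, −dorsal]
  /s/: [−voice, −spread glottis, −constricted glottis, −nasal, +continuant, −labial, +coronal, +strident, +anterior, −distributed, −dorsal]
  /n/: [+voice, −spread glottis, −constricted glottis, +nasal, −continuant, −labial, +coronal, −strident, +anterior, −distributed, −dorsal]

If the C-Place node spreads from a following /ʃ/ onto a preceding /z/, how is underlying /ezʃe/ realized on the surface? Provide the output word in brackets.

[eʒʃe]

C-Place immediately or transitively dominates [anterior], [distributed].
The target acquires /ʃ/'s values for everything under C-Place — [−anterior], [+distributed] — while keeping its own [voice], [spread glottis], [constricted glottis], ….
The resulting bundle matches /ʒ/ in the inventory; substituting it for /z/ gives [eʒʃe].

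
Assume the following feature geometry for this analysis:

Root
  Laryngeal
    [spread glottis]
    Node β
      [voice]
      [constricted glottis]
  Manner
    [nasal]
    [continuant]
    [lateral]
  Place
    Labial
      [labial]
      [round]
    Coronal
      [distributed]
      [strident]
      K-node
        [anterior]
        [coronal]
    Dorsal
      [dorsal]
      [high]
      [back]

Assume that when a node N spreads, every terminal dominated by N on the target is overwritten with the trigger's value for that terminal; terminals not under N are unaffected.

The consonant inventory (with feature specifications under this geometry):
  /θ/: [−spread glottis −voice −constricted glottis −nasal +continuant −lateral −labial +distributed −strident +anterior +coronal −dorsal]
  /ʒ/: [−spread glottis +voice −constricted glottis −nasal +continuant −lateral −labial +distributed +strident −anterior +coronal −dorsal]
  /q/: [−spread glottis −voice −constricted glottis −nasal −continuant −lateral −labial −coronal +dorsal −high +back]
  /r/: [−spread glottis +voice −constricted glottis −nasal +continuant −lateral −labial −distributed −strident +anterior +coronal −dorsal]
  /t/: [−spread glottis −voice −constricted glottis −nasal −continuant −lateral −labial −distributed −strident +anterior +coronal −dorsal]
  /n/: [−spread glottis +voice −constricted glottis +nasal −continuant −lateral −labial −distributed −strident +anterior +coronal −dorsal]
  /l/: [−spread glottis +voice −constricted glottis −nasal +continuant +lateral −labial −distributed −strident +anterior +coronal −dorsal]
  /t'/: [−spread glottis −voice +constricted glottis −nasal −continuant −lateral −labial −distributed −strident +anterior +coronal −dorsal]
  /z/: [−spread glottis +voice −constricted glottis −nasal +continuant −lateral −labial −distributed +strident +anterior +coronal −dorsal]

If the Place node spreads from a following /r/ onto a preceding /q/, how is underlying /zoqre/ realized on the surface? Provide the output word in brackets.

Place immediately or transitively dominates [labial], [round], [distributed], [strident], [anterior], [coronal], [dorsal], [high], [back].
After delinking /q/'s Place and linking /r/'s, the affected terminals become [−labial], [−distributed], [−strident], [+anterior], [+coronal], [−dorsal]; [spread glottis], [voice], [constricted glottis], … (outside Place) are retained from /q/.
Among the inventory, only /t/ has exactly this specification, giving the surface form [zotre].

[zotre]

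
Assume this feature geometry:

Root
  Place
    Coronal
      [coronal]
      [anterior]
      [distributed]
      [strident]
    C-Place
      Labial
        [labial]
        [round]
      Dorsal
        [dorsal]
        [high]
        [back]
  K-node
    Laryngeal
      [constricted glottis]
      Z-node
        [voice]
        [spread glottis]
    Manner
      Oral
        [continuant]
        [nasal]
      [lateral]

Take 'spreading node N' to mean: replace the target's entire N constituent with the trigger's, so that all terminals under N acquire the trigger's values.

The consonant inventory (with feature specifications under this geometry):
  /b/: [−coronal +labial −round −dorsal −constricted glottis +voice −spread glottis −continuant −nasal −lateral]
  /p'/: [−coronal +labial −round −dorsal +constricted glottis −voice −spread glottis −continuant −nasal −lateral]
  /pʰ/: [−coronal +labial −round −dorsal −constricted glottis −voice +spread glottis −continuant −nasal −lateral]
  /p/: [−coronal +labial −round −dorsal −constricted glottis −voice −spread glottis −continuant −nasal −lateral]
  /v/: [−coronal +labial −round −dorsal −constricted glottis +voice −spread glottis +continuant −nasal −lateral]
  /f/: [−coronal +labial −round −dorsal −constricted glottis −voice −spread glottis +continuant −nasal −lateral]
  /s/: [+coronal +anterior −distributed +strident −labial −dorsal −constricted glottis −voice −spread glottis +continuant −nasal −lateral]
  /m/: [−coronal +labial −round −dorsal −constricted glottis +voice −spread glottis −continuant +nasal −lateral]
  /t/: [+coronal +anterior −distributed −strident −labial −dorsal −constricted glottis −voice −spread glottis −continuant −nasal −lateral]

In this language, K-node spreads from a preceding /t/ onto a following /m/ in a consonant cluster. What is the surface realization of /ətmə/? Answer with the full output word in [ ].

[ətpə]

K-node immediately or transitively dominates [constricted glottis], [voice], [spread glottis], [continuant], [nasal], [lateral].
Spreading K-node from /t/ onto /m/ replaces those values with /t/'s: [−constricted glottis], [−voice], [−spread glottis], [−continuant], [−nasal], [−lateral]. Features outside K-node ([coronal], [labial], [round], …) stay as in /m/.
This feature bundle is that of [p], so /ətmə/ surfaces as [ətpə].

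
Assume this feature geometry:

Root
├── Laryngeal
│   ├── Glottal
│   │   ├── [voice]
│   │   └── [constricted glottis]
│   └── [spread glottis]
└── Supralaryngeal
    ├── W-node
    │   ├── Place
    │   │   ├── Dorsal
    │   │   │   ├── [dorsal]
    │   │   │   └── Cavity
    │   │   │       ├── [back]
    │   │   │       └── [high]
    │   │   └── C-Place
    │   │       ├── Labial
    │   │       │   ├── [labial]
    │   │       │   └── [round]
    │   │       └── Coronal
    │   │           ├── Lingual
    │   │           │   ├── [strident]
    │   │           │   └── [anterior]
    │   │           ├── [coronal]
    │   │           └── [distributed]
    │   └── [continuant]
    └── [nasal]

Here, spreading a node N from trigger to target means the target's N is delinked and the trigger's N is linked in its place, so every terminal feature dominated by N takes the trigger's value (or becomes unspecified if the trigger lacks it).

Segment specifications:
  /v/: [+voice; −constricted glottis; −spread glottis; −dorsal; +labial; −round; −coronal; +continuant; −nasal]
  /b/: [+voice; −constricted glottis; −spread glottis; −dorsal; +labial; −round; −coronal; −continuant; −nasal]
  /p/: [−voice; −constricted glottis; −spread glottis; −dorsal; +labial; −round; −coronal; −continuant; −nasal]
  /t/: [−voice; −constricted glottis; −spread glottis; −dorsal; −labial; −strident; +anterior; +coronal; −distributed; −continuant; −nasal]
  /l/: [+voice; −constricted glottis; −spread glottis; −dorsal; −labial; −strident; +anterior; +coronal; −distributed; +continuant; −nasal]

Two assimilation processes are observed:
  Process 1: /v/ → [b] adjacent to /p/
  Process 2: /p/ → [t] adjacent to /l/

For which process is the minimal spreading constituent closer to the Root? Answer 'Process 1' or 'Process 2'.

Process 1

In Process 1, [continuant] changes, so the minimal spreading node is [continuant] at depth 3.
In Process 2, [labial], [round], [coronal], [anterior], [distributed], [strident] change, so the minimal spreading node is C-Place at depth 4.
Depth 3 < depth 4; Process 1 involves the structurally higher constituent [continuant].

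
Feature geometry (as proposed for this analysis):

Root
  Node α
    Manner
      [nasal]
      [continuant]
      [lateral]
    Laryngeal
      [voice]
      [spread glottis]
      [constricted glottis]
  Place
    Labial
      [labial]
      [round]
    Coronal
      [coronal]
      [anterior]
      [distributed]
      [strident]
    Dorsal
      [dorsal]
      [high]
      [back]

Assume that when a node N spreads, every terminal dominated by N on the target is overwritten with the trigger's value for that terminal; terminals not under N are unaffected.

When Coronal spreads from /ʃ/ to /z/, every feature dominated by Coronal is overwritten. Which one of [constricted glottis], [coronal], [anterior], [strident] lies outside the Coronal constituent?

[constricted glottis]

Under this geometry, Coronal contains [coronal], [anterior], [distributed], [strident].
Spreading Coronal replaces [strident], [anterior], [coronal] with the trigger's values, since each sits inside the Coronal constituent.
[constricted glottis] attaches under Laryngeal, not under Coronal, so /z/ retains its own value for [constricted glottis].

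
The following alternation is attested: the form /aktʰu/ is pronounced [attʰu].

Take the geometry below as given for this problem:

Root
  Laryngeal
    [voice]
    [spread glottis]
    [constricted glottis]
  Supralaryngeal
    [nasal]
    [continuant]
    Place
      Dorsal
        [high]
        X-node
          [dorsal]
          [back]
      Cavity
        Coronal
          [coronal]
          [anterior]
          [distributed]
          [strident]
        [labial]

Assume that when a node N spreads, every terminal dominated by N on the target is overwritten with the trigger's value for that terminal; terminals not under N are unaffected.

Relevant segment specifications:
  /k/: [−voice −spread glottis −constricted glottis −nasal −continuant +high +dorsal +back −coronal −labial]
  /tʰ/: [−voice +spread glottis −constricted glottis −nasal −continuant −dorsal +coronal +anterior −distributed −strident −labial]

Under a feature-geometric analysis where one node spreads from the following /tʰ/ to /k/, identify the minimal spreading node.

Place

/k/ and [t] differ in [coronal], [anterior], [distributed], [strident], [dorsal], [high], [back]; every other specified feature is identical.
The smallest constituent containing every changed terminal is Place — each of its daughters lacks at least one of the affected features.
Spreading Place from /tʰ/ overwrites each of those terminals with /tʰ/'s values, yielding exactly [t].
[spread glottis], a feature on which the two segments disagree outside Place, is unchanged — nothing dominating it spread, and Place is the minimal sufficient constituent.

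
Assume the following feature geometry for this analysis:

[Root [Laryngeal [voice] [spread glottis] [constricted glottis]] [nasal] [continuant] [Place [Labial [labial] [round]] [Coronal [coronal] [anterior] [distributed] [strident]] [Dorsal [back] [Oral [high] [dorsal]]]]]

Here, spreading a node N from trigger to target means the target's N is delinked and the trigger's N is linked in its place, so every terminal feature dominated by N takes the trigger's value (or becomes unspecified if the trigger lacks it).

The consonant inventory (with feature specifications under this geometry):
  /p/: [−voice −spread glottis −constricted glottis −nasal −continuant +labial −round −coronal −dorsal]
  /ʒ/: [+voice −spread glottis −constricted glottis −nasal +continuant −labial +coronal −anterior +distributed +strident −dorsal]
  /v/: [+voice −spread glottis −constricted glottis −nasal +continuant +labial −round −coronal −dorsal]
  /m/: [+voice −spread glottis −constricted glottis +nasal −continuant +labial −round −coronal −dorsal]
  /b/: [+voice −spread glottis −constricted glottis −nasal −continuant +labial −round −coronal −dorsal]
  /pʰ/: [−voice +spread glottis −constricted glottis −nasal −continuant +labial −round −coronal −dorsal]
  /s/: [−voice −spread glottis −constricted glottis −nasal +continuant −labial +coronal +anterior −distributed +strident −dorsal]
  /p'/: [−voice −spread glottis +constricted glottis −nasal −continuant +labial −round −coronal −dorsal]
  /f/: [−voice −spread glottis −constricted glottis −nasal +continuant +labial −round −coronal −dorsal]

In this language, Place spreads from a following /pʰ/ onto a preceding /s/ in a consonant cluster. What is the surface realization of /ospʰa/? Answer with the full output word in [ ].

[ofpʰa]

Terminals under Place in this geometry: [labial], [round], [coronal], [anterior], [distributed], [strident], [back], [high], [dorsal].
The target acquires /pʰ/'s values for everything under Place — [+labial], [−round], [−coronal], [−dorsal] — while keeping its own [voice], [spread glottis], [constricted glottis], ….
The resulting bundle matches /f/ in the inventory; substituting it for /s/ gives [ofpʰa].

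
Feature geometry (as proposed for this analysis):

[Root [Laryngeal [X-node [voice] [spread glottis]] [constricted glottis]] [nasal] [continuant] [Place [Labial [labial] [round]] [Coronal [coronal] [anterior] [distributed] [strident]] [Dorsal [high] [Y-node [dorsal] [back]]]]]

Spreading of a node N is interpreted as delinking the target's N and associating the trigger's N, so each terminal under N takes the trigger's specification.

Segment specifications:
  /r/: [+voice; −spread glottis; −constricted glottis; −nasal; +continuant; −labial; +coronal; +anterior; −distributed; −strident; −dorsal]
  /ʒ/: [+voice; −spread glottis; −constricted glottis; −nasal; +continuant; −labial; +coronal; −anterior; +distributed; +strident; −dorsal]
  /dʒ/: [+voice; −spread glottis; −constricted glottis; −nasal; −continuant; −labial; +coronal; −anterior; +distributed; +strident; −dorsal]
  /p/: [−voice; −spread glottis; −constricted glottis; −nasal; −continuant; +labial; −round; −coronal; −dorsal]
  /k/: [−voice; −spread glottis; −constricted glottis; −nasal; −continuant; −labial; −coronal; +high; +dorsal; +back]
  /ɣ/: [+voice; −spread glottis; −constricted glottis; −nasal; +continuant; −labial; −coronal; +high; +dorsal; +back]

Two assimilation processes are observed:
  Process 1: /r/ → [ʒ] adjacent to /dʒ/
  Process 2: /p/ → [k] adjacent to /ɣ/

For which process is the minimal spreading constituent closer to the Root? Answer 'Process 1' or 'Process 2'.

Process 2

In Process 1, [anterior], [distributed], [strident] change, so the minimal spreading node is Coronal at depth 2.
Process 2 alters [labial], [round], [dorsal], [high], [back]; the lowest common ancestor is Place (depth 1 from Root).
Depth 1 < depth 2; Process 2 involves the structurally higher constituent Place.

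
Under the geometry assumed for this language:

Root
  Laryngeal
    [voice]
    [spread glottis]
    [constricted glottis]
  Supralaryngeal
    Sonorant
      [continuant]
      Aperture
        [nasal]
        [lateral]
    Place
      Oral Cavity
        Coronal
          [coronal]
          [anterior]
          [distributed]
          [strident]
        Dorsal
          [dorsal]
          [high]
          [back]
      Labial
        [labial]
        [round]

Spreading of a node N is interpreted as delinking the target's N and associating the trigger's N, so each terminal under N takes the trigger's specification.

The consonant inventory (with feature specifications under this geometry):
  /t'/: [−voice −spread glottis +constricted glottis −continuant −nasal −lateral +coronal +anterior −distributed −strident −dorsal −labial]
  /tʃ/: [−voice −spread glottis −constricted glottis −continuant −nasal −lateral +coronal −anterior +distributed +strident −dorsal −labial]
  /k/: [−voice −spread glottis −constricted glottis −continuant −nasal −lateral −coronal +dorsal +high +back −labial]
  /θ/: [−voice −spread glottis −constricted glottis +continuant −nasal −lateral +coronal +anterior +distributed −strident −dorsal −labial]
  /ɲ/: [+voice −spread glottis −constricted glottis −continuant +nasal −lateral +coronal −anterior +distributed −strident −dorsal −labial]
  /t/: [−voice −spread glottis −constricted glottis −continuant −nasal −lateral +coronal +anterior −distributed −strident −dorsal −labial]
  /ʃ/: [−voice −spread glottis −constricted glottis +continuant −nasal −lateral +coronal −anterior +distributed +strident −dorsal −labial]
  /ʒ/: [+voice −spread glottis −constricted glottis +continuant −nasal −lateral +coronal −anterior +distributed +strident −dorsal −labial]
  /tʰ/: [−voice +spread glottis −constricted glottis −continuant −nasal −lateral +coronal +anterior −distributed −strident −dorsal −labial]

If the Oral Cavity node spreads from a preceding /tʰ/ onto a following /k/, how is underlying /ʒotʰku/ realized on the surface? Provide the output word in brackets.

The Oral Cavity node dominates the terminals [coronal], [anterior], [distributed], [strident], [dorsal], [high], [back].
The target acquires /tʰ/'s values for everything under Oral Cavity — [+coronal], [+anterior], [−distributed], [−strident], [−dorsal] — while keeping its own [voice], [spread glottis], [constricted glottis], ….
Among the inventory, only /t/ has exactly this specification, giving the surface form [ʒotʰtu].

[ʒotʰtu]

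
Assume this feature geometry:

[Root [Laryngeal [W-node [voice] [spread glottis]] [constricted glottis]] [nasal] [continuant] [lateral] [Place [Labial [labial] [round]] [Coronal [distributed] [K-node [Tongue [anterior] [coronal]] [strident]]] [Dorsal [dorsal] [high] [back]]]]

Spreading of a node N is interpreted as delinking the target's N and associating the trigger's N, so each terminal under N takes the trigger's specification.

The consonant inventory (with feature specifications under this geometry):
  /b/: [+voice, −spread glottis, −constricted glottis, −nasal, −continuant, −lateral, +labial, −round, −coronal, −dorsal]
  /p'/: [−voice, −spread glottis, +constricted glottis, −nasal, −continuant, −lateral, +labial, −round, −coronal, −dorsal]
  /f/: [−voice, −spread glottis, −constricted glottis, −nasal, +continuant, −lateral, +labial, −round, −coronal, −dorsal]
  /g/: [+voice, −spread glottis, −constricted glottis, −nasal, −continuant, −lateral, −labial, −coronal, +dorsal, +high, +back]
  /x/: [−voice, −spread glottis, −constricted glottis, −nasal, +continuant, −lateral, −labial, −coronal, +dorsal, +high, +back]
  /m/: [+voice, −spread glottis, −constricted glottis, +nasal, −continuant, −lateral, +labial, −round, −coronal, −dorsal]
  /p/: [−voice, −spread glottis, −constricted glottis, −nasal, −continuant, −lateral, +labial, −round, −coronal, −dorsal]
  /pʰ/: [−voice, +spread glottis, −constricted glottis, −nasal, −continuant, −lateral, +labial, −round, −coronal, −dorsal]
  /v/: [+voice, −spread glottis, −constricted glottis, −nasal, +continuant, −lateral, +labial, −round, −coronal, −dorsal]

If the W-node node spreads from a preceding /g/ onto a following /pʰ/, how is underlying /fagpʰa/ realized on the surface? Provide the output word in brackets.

W-node immediately or transitively dominates [voice], [spread glottis].
Spreading W-node from /g/ onto /pʰ/ replaces those values with /g/'s: [+voice], [−spread glottis]. Features outside W-node ([constricted glottis], [nasal], [continuant], …) stay as in /pʰ/.
The resulting bundle matches /b/ in the inventory; substituting it for /pʰ/ gives [fagba].

[fagba]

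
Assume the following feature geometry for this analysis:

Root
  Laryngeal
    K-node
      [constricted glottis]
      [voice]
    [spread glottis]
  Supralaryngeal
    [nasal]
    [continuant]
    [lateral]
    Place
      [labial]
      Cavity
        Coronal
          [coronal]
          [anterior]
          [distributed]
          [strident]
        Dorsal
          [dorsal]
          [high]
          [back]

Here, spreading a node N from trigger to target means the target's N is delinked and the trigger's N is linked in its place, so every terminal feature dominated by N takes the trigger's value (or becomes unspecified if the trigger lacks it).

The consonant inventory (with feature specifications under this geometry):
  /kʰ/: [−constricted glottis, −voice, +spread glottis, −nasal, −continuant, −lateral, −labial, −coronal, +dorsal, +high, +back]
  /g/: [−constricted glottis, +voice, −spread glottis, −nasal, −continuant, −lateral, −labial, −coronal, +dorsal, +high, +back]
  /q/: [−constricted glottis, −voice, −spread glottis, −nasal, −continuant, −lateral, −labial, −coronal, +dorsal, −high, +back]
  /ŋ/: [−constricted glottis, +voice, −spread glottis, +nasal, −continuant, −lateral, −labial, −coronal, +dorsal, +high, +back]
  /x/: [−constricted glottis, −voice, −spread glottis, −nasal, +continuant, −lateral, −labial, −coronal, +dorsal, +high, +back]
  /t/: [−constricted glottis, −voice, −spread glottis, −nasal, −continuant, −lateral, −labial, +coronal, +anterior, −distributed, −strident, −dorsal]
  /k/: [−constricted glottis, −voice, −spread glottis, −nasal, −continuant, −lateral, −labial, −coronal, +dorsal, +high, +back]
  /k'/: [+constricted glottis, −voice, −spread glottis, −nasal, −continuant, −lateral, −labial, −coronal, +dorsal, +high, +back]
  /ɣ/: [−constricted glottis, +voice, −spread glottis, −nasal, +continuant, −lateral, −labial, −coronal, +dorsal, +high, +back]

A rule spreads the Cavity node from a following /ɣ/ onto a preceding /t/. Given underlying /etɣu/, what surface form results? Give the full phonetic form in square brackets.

[ekɣu]

Terminals under Cavity in this geometry: [coronal], [anterior], [distributed], [strident], [dorsal], [high], [back].
The target acquires /ɣ/'s values for everything under Cavity — [−coronal], [+dorsal], [+high], [+back] — while keeping its own [constricted glottis], [voice], [spread glottis], ….
This feature bundle is that of [k], so /etɣu/ surfaces as [ekɣu].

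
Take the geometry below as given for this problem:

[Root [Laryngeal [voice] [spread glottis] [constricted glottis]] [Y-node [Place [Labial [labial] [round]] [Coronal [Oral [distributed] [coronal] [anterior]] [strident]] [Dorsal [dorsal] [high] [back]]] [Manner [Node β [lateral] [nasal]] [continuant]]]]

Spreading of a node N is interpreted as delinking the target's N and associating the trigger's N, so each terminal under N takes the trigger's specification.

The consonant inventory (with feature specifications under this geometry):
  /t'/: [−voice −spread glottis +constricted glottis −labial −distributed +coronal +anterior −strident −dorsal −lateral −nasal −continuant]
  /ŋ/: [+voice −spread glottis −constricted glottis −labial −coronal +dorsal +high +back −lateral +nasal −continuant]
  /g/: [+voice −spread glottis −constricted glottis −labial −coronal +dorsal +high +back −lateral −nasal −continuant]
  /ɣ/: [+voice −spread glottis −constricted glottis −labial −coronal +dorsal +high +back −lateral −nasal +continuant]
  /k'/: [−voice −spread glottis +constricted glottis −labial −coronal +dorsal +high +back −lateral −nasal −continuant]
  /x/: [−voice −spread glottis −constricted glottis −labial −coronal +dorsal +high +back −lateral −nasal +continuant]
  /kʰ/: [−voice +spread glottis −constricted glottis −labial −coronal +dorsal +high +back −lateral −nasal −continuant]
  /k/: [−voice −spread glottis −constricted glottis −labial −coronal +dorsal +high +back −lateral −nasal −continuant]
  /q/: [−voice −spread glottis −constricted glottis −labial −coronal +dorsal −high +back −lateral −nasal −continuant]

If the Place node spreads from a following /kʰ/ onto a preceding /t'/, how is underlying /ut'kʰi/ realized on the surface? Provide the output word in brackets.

Terminals under Place in this geometry: [labial], [round], [distributed], [coronal], [anterior], [strident], [dorsal], [high], [back].
After delinking /t'/'s Place and linking /kʰ/'s, the affected terminals become [−labial], [−coronal], [+dorsal], [+high], [+back]; [voice], [spread glottis], [constricted glottis], … (outside Place) are retained from /t'/.
This feature bundle is that of [k'], so /ut'kʰi/ surfaces as [uk'kʰi].

[uk'kʰi]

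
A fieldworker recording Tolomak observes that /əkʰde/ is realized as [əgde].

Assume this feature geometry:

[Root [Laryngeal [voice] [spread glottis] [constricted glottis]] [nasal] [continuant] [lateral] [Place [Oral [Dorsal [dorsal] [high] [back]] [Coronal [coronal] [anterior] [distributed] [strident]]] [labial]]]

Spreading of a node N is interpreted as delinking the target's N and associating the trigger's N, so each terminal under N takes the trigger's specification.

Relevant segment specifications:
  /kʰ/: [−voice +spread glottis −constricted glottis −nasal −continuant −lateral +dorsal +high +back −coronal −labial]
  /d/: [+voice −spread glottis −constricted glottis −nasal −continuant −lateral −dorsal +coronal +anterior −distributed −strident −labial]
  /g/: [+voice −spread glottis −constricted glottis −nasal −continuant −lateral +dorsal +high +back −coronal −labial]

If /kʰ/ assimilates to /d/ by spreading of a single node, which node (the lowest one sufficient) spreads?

/kʰ/ and [g] differ in [voice], [spread glottis]; every other specified feature is identical.
The smallest constituent containing every changed terminal is Laryngeal — each of its daughters lacks at least one of the affected features.
Spreading Laryngeal from /d/ overwrites each of those terminals with /d/'s values, yielding exactly [g].
Since [dorsal], [coronal] are preserved even though /d/ disagrees there, no node above Laryngeal spread.

Laryngeal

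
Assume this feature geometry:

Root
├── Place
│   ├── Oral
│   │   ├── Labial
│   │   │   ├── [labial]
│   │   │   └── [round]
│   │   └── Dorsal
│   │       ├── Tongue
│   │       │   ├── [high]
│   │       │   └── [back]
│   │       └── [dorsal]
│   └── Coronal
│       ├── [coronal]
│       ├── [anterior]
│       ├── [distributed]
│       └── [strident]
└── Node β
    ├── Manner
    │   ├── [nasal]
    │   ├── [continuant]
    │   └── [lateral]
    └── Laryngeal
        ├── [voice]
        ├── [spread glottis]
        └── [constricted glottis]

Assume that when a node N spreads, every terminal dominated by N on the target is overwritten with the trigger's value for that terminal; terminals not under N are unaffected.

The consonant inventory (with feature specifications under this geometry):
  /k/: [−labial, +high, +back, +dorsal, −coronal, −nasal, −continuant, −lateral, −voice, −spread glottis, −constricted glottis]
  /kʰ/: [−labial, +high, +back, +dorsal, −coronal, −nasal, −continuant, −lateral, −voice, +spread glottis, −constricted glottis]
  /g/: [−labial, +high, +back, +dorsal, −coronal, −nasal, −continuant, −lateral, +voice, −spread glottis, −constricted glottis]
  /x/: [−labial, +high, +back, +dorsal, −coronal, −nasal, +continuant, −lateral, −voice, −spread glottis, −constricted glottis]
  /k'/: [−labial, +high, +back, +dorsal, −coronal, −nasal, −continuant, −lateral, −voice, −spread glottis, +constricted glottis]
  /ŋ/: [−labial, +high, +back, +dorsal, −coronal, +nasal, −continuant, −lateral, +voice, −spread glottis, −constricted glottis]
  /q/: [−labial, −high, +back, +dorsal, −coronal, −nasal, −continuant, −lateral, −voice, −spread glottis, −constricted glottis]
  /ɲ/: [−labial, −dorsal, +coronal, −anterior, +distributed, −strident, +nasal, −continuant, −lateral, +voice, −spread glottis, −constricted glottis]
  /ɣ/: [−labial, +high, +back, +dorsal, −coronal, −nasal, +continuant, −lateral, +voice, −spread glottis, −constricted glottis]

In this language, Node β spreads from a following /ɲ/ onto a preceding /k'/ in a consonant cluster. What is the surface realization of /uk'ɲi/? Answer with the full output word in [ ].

Terminals under Node β in this geometry: [nasal], [continuant], [lateral], [voice], [spread glottis], [constricted glottis].
After delinking /k'/'s Node β and linking /ɲ/'s, the affected terminals become [+nasal], [−continuant], [−lateral], [+voice], [−spread glottis], [−constricted glottis]; [labial], [high], [back], … (outside Node β) are retained from /k'/.
This feature bundle is that of [ŋ], so /uk'ɲi/ surfaces as [uŋɲi].

[uŋɲi]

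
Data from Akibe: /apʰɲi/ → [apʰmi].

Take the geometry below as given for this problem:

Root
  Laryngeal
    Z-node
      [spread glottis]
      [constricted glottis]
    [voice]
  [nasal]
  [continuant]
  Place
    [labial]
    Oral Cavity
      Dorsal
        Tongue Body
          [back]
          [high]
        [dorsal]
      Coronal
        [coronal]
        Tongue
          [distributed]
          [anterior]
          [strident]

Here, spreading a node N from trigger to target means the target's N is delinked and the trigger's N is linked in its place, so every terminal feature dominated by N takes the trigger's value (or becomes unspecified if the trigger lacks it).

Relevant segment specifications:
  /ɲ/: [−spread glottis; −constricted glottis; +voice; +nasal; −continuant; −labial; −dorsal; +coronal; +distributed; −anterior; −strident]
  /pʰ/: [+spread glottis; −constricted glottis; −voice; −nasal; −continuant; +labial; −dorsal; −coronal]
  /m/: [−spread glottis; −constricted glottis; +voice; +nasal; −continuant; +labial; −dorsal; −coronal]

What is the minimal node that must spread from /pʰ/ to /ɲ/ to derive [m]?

Place

Feature comparison: [labial], [coronal], [anterior], [distributed], [strident] differ between /ɲ/ and [m]; the remaining terminals match.
These terminals are all dominated by Place, and no proper subconstituent of Place covers them all; Place is their lowest common ancestor.
Spreading Place from /pʰ/ overwrites each of those terminals with /pʰ/'s values, yielding exactly [m].
[spread glottis], [nasal] — on which /pʰ/ differs from /ɲ/ — are unchanged, so Root cannot have spread; the constituent is no larger than Place.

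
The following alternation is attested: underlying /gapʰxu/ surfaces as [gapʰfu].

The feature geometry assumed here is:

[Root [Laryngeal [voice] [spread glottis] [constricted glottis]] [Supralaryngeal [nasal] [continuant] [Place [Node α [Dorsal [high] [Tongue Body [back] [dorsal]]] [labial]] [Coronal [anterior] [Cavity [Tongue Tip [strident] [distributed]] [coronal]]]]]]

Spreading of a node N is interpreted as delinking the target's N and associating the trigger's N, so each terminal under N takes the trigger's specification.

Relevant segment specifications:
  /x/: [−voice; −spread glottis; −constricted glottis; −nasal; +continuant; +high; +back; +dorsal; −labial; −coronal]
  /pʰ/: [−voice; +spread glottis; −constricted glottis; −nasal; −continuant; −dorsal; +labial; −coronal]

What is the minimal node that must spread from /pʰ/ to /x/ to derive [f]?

Node α

/x/ and [f] differ in [labial], [dorsal], [high], [back]; every other specified feature is identical.
In this geometry the lowest node dominating all of them is Node α: every daughter of Node α dominates only a proper subset, so no lower node suffices.
If Node α spreads, every terminal under it takes /pʰ/'s value, producing [f] as observed.
Features on which the two segments disagree outside Node α, such as [spread glottis], [continuant], are unchanged — nothing dominating them spread, and Node α is the minimal sufficient constituent.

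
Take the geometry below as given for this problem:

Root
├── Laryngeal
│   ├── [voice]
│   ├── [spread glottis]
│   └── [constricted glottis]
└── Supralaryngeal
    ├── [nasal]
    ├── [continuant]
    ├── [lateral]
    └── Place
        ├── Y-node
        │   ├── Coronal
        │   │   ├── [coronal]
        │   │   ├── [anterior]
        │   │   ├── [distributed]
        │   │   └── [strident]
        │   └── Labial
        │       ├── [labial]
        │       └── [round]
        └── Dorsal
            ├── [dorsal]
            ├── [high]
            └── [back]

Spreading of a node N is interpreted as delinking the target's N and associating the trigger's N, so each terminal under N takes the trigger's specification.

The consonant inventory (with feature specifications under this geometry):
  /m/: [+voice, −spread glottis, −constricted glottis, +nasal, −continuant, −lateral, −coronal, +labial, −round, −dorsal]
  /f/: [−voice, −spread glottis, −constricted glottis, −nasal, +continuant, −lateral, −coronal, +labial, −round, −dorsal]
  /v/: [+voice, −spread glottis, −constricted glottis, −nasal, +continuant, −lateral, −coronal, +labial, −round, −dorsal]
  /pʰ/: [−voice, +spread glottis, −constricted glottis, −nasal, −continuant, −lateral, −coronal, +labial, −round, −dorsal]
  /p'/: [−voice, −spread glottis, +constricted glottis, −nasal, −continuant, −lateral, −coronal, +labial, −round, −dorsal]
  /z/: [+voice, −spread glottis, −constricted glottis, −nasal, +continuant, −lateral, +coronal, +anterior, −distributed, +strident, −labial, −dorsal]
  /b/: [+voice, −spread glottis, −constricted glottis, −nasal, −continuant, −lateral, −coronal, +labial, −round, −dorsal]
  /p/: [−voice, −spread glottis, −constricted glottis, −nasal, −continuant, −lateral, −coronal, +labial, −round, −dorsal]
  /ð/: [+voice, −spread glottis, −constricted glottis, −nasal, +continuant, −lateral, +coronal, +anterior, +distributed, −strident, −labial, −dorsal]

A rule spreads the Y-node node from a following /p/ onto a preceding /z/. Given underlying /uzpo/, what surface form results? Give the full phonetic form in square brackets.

[uvpo]

Y-node immediately or transitively dominates [coronal], [anterior], [distributed], [strident], [labial], [round].
Spreading Y-node from /p/ onto /z/ replaces those values with /p/'s: [−coronal], [+labial], [−round]. Features outside Y-node ([voice], [spread glottis], [constricted glottis], …) stay as in /z/.
This feature bundle is that of [v], so /uzpo/ surfaces as [uvpo].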